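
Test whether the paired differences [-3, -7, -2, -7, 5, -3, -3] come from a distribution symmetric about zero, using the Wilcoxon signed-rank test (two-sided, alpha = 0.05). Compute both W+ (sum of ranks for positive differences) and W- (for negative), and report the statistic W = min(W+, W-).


Step 1: Drop any zero differences (none here) and take |d_i|.
|d| = [3, 7, 2, 7, 5, 3, 3]
Step 2: Midrank |d_i| (ties get averaged ranks).
ranks: |3|->3, |7|->6.5, |2|->1, |7|->6.5, |5|->5, |3|->3, |3|->3
Step 3: Attach original signs; sum ranks with positive sign and with negative sign.
W+ = 5 = 5
W- = 3 + 6.5 + 1 + 6.5 + 3 + 3 = 23
(Check: W+ + W- = 28 should equal n(n+1)/2 = 28.)
Step 4: Test statistic W = min(W+, W-) = 5.
Step 5: Ties in |d|, so use the tie-corrected normal approximation.
        E[W] = n(n+1)/4 = 7*8/4 = 14.
        Tie groups: |d|=3 (t=3), |d|=7 (t=2); sum(t^3 - t) = 30.
        Var[W] = n(n+1)(2n+1)/24 - sum(t^3-t)/48 = 840/24 - 30/48 = 34.375.
        z = (W - E[W]) / sqrt(Var[W]) = (5 - 14) / 5.8630 = -1.5350.
        Two-sided p = 2*Phi(z) = 0.124773.
Step 6: alpha = 0.05. fail to reject H0.

W+ = 5, W- = 23, W = min = 5, p = 0.124773, fail to reject H0.


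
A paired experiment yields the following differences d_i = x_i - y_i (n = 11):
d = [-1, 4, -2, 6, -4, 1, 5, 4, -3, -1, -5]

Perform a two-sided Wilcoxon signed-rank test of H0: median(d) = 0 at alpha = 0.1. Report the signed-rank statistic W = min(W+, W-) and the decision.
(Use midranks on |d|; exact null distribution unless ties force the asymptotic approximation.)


Step 1: Drop any zero differences (none here) and take |d_i|.
|d| = [1, 4, 2, 6, 4, 1, 5, 4, 3, 1, 5]
Step 2: Midrank |d_i| (ties get averaged ranks).
ranks: |1|->2, |4|->7, |2|->4, |6|->11, |4|->7, |1|->2, |5|->9.5, |4|->7, |3|->5, |1|->2, |5|->9.5
Step 3: Attach original signs; sum ranks with positive sign and with negative sign.
W+ = 7 + 11 + 2 + 9.5 + 7 = 36.5
W- = 2 + 4 + 7 + 5 + 2 + 9.5 = 29.5
(Check: W+ + W- = 66 should equal n(n+1)/2 = 66.)
Step 4: Test statistic W = min(W+, W-) = 29.5.
Step 5: Ties in |d|, so use the tie-corrected normal approximation.
        E[W] = n(n+1)/4 = 11*12/4 = 33.
        Tie groups: |d|=1 (t=3), |d|=4 (t=3), |d|=5 (t=2); sum(t^3 - t) = 54.
        Var[W] = n(n+1)(2n+1)/24 - sum(t^3-t)/48 = 3036/24 - 54/48 = 125.375.
        z = (W - E[W]) / sqrt(Var[W]) = (29.5 - 33) / 11.1971 = -0.3126.
        Two-sided p = 2*Phi(z) = 0.754599.
Step 6: alpha = 0.1. fail to reject H0.

W+ = 36.5, W- = 29.5, W = min = 29.5, p = 0.754599, fail to reject H0.


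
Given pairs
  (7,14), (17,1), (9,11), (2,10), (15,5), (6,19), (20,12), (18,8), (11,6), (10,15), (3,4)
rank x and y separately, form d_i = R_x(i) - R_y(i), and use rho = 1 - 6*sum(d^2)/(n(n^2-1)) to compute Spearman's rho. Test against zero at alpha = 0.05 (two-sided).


Step 1: Rank x and y separately (midranks; no ties here).
rank(x): 7->4, 17->9, 9->5, 2->1, 15->8, 6->3, 20->11, 18->10, 11->7, 10->6, 3->2
rank(y): 14->9, 1->1, 11->7, 10->6, 5->3, 19->11, 12->8, 8->5, 6->4, 15->10, 4->2
Step 2: d_i = R_x(i) - R_y(i); compute d_i^2.
  (4-9)^2=25, (9-1)^2=64, (5-7)^2=4, (1-6)^2=25, (8-3)^2=25, (3-11)^2=64, (11-8)^2=9, (10-5)^2=25, (7-4)^2=9, (6-10)^2=16, (2-2)^2=0
sum(d^2) = 266.
Step 3: rho = 1 - 6*266 / (11*(11^2 - 1)) = 1 - 1596/1320 = -0.209091.
Step 4: Under H0, t = rho * sqrt((n-2)/(1-rho^2)) = -0.6415 ~ t(9).
Step 5: Two-sided p-value from the t-distribution with 9 df = 0.537221.
Step 6: alpha = 0.05. fail to reject H0.

rho = -0.2091, p = 0.537221, fail to reject H0 at alpha = 0.05.


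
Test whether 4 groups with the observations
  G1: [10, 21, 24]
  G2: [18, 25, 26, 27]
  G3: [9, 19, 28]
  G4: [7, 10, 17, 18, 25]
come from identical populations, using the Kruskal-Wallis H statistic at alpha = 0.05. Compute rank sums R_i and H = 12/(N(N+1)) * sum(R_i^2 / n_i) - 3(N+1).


Step 1: Combine all N = 15 observations and assign midranks.
sorted (value, group, rank): (7,G4,1), (9,G3,2), (10,G1,3.5), (10,G4,3.5), (17,G4,5), (18,G2,6.5), (18,G4,6.5), (19,G3,8), (21,G1,9), (24,G1,10), (25,G2,11.5), (25,G4,11.5), (26,G2,13), (27,G2,14), (28,G3,15)
Step 2: Sum ranks within each group.
R_1 = 22.5 (n_1 = 3)
R_2 = 45 (n_2 = 4)
R_3 = 25 (n_3 = 3)
R_4 = 27.5 (n_4 = 5)
Step 3: H = 12/(N(N+1)) * sum(R_i^2/n_i) - 3(N+1)
     = 12/(15*16) * (22.5^2/3 + 45^2/4 + 25^2/3 + 27.5^2/5) - 3*16
     = 0.050000 * 1034.58 - 48
     = 3.729167.
Step 4: Ties present; correction factor C = 1 - 18/(15^3 - 15) = 0.994643. Corrected H = 3.729167 / 0.994643 = 3.749252.
Step 5: Under H0, H ~ chi^2(3); p-value = 0.289844.
Step 6: alpha = 0.05. fail to reject H0.

H = 3.7493, df = 3, p = 0.289844, fail to reject H0.


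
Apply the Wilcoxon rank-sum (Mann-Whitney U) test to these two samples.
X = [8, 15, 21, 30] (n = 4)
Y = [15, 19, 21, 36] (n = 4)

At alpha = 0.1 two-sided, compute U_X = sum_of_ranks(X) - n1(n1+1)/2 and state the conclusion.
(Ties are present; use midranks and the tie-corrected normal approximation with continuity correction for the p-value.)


Step 1: Combine and sort all 8 observations; assign midranks.
sorted (value, group): (8,X), (15,X), (15,Y), (19,Y), (21,X), (21,Y), (30,X), (36,Y)
ranks: 8->1, 15->2.5, 15->2.5, 19->4, 21->5.5, 21->5.5, 30->7, 36->8
Step 2: Rank sum for X: R1 = 1 + 2.5 + 5.5 + 7 = 16.
Step 3: U_X = R1 - n1(n1+1)/2 = 16 - 4*5/2 = 16 - 10 = 6.
       U_Y = n1*n2 - U_X = 16 - 6 = 10.
Step 4: Ties are present, so use the tie-corrected normal approximation (with continuity correction) for the p-value.
Step 5: p-value = 0.661197; compare to alpha = 0.1. fail to reject H0.

U_X = 6, p = 0.661197, fail to reject H0 at alpha = 0.1.


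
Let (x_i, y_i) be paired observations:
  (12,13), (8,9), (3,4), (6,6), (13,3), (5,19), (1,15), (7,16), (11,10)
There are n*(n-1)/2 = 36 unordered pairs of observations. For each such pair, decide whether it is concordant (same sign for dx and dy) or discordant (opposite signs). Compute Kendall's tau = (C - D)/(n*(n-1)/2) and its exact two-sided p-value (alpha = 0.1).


Step 1: Enumerate the 36 unordered pairs (i,j) with i<j and classify each by sign(x_j-x_i) * sign(y_j-y_i).
  (1,2):dx=-4,dy=-4->C; (1,3):dx=-9,dy=-9->C; (1,4):dx=-6,dy=-7->C; (1,5):dx=+1,dy=-10->D
  (1,6):dx=-7,dy=+6->D; (1,7):dx=-11,dy=+2->D; (1,8):dx=-5,dy=+3->D; (1,9):dx=-1,dy=-3->C
  (2,3):dx=-5,dy=-5->C; (2,4):dx=-2,dy=-3->C; (2,5):dx=+5,dy=-6->D; (2,6):dx=-3,dy=+10->D
  (2,7):dx=-7,dy=+6->D; (2,8):dx=-1,dy=+7->D; (2,9):dx=+3,dy=+1->C; (3,4):dx=+3,dy=+2->C
  (3,5):dx=+10,dy=-1->D; (3,6):dx=+2,dy=+15->C; (3,7):dx=-2,dy=+11->D; (3,8):dx=+4,dy=+12->C
  (3,9):dx=+8,dy=+6->C; (4,5):dx=+7,dy=-3->D; (4,6):dx=-1,dy=+13->D; (4,7):dx=-5,dy=+9->D
  (4,8):dx=+1,dy=+10->C; (4,9):dx=+5,dy=+4->C; (5,6):dx=-8,dy=+16->D; (5,7):dx=-12,dy=+12->D
  (5,8):dx=-6,dy=+13->D; (5,9):dx=-2,dy=+7->D; (6,7):dx=-4,dy=-4->C; (6,8):dx=+2,dy=-3->D
  (6,9):dx=+6,dy=-9->D; (7,8):dx=+6,dy=+1->C; (7,9):dx=+10,dy=-5->D; (8,9):dx=+4,dy=-6->D
Step 2: C = 15, D = 21, total pairs = 36.
Step 3: tau = (C - D)/(n(n-1)/2) = (15 - 21)/36 = -0.166667.
Step 4: Exact two-sided p-value (enumerate n! = 362880 permutations of y under H0): p = 0.612202.
Step 5: alpha = 0.1. fail to reject H0.

tau_b = -0.1667 (C=15, D=21), p = 0.612202, fail to reject H0.


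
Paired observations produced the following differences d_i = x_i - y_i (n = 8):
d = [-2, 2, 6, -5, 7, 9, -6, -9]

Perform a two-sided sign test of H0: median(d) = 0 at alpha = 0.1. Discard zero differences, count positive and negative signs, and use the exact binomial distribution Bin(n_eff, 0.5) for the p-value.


Step 1: Discard zero differences. Original n = 8; n_eff = number of nonzero differences = 8.
Nonzero differences (with sign): -2, +2, +6, -5, +7, +9, -6, -9
Step 2: Count signs: positive = 4, negative = 4.
Step 3: Under H0: P(positive) = 0.5, so the number of positives S ~ Bin(8, 0.5).
Step 4: Two-sided exact p-value = sum of Bin(8,0.5) probabilities at or below the observed probability = 1.000000.
Step 5: alpha = 0.1. fail to reject H0.

n_eff = 8, pos = 4, neg = 4, p = 1.000000, fail to reject H0.


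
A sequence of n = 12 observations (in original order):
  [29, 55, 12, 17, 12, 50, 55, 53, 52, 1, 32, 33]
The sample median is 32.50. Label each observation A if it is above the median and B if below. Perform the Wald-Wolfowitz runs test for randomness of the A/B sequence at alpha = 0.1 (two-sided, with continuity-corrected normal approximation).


Step 1: Compute median = 32.50; label A = above, B = below.
Labels in order: BABBBAAAABBA  (n_A = 6, n_B = 6)
Step 2: Count runs R = 6.
Step 3: Under H0 (random ordering), E[R] = 2*n_A*n_B/(n_A+n_B) + 1 = 2*6*6/12 + 1 = 7.0000.
        Var[R] = 2*n_A*n_B*(2*n_A*n_B - n_A - n_B) / ((n_A+n_B)^2 * (n_A+n_B-1)) = 4320/1584 = 2.7273.
        SD[R] = 1.6514.
Step 4: Continuity-corrected z = (R + 0.5 - E[R]) / SD[R] = (6 + 0.5 - 7.0000) / 1.6514 = -0.3028.
Step 5: Two-sided p-value via normal approximation = 2*(1 - Phi(|z|)) = 0.762069.
Step 6: alpha = 0.1. fail to reject H0.

R = 6, z = -0.3028, p = 0.762069, fail to reject H0.


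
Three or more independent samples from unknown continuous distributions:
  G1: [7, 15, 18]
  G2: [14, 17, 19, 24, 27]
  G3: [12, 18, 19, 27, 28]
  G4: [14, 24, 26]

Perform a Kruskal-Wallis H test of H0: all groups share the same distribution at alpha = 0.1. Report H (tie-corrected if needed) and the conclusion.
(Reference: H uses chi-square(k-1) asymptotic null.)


Step 1: Combine all N = 16 observations and assign midranks.
sorted (value, group, rank): (7,G1,1), (12,G3,2), (14,G2,3.5), (14,G4,3.5), (15,G1,5), (17,G2,6), (18,G1,7.5), (18,G3,7.5), (19,G2,9.5), (19,G3,9.5), (24,G2,11.5), (24,G4,11.5), (26,G4,13), (27,G2,14.5), (27,G3,14.5), (28,G3,16)
Step 2: Sum ranks within each group.
R_1 = 13.5 (n_1 = 3)
R_2 = 45 (n_2 = 5)
R_3 = 49.5 (n_3 = 5)
R_4 = 28 (n_4 = 3)
Step 3: H = 12/(N(N+1)) * sum(R_i^2/n_i) - 3(N+1)
     = 12/(16*17) * (13.5^2/3 + 45^2/5 + 49.5^2/5 + 28^2/3) - 3*17
     = 0.044118 * 1217.13 - 51
     = 2.697059.
Step 4: Ties present; correction factor C = 1 - 30/(16^3 - 16) = 0.992647. Corrected H = 2.697059 / 0.992647 = 2.717037.
Step 5: Under H0, H ~ chi^2(3); p-value = 0.437340.
Step 6: alpha = 0.1. fail to reject H0.

H = 2.7170, df = 3, p = 0.437340, fail to reject H0.


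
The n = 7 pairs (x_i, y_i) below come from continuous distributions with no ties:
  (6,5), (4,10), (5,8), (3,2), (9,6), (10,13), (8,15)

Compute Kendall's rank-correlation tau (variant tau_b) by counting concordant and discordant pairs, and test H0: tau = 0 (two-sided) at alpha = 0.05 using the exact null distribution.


Step 1: Enumerate the 21 unordered pairs (i,j) with i<j and classify each by sign(x_j-x_i) * sign(y_j-y_i).
  (1,2):dx=-2,dy=+5->D; (1,3):dx=-1,dy=+3->D; (1,4):dx=-3,dy=-3->C; (1,5):dx=+3,dy=+1->C
  (1,6):dx=+4,dy=+8->C; (1,7):dx=+2,dy=+10->C; (2,3):dx=+1,dy=-2->D; (2,4):dx=-1,dy=-8->C
  (2,5):dx=+5,dy=-4->D; (2,6):dx=+6,dy=+3->C; (2,7):dx=+4,dy=+5->C; (3,4):dx=-2,dy=-6->C
  (3,5):dx=+4,dy=-2->D; (3,6):dx=+5,dy=+5->C; (3,7):dx=+3,dy=+7->C; (4,5):dx=+6,dy=+4->C
  (4,6):dx=+7,dy=+11->C; (4,7):dx=+5,dy=+13->C; (5,6):dx=+1,dy=+7->C; (5,7):dx=-1,dy=+9->D
  (6,7):dx=-2,dy=+2->D
Step 2: C = 14, D = 7, total pairs = 21.
Step 3: tau = (C - D)/(n(n-1)/2) = (14 - 7)/21 = 0.333333.
Step 4: Exact two-sided p-value (enumerate n! = 5040 permutations of y under H0): p = 0.381349.
Step 5: alpha = 0.05. fail to reject H0.

tau_b = 0.3333 (C=14, D=7), p = 0.381349, fail to reject H0.


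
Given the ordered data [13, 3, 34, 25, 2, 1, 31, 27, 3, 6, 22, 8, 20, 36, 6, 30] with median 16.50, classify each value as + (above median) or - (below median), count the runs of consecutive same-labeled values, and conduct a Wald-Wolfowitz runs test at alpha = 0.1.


Step 1: Compute median = 16.50; label A = above, B = below.
Labels in order: BBAABBAABBABAABA  (n_A = 8, n_B = 8)
Step 2: Count runs R = 10.
Step 3: Under H0 (random ordering), E[R] = 2*n_A*n_B/(n_A+n_B) + 1 = 2*8*8/16 + 1 = 9.0000.
        Var[R] = 2*n_A*n_B*(2*n_A*n_B - n_A - n_B) / ((n_A+n_B)^2 * (n_A+n_B-1)) = 14336/3840 = 3.7333.
        SD[R] = 1.9322.
Step 4: Continuity-corrected z = (R - 0.5 - E[R]) / SD[R] = (10 - 0.5 - 9.0000) / 1.9322 = 0.2588.
Step 5: Two-sided p-value via normal approximation = 2*(1 - Phi(|z|)) = 0.795809.
Step 6: alpha = 0.1. fail to reject H0.

R = 10, z = 0.2588, p = 0.795809, fail to reject H0.


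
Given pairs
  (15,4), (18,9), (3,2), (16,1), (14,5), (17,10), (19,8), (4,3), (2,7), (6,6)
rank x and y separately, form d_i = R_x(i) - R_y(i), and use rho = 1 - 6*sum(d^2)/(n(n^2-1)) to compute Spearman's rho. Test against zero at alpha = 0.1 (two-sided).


Step 1: Rank x and y separately (midranks; no ties here).
rank(x): 15->6, 18->9, 3->2, 16->7, 14->5, 17->8, 19->10, 4->3, 2->1, 6->4
rank(y): 4->4, 9->9, 2->2, 1->1, 5->5, 10->10, 8->8, 3->3, 7->7, 6->6
Step 2: d_i = R_x(i) - R_y(i); compute d_i^2.
  (6-4)^2=4, (9-9)^2=0, (2-2)^2=0, (7-1)^2=36, (5-5)^2=0, (8-10)^2=4, (10-8)^2=4, (3-3)^2=0, (1-7)^2=36, (4-6)^2=4
sum(d^2) = 88.
Step 3: rho = 1 - 6*88 / (10*(10^2 - 1)) = 1 - 528/990 = 0.466667.
Step 4: Under H0, t = rho * sqrt((n-2)/(1-rho^2)) = 1.4924 ~ t(8).
Step 5: Two-sided p-value from the t-distribution with 8 df = 0.173939.
Step 6: alpha = 0.1. fail to reject H0.

rho = 0.4667, p = 0.173939, fail to reject H0 at alpha = 0.1.


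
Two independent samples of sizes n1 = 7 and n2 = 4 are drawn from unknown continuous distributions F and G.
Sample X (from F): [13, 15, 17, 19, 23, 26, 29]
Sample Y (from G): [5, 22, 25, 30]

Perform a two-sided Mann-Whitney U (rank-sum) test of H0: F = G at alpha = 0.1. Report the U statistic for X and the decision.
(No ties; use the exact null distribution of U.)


Step 1: Combine and sort all 11 observations; assign midranks.
sorted (value, group): (5,Y), (13,X), (15,X), (17,X), (19,X), (22,Y), (23,X), (25,Y), (26,X), (29,X), (30,Y)
ranks: 5->1, 13->2, 15->3, 17->4, 19->5, 22->6, 23->7, 25->8, 26->9, 29->10, 30->11
Step 2: Rank sum for X: R1 = 2 + 3 + 4 + 5 + 7 + 9 + 10 = 40.
Step 3: U_X = R1 - n1(n1+1)/2 = 40 - 7*8/2 = 40 - 28 = 12.
       U_Y = n1*n2 - U_X = 28 - 12 = 16.
Step 4: No ties, so the exact null distribution of U (based on enumerating the C(11,7) = 330 equally likely rank assignments) gives the two-sided p-value.
Step 5: p-value = 0.787879; compare to alpha = 0.1. fail to reject H0.

U_X = 12, p = 0.787879, fail to reject H0 at alpha = 0.1.


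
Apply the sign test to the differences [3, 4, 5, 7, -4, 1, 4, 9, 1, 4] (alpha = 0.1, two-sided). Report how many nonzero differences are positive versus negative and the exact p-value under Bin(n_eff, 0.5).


Step 1: Discard zero differences. Original n = 10; n_eff = number of nonzero differences = 10.
Nonzero differences (with sign): +3, +4, +5, +7, -4, +1, +4, +9, +1, +4
Step 2: Count signs: positive = 9, negative = 1.
Step 3: Under H0: P(positive) = 0.5, so the number of positives S ~ Bin(10, 0.5).
Step 4: Two-sided exact p-value = sum of Bin(10,0.5) probabilities at or below the observed probability = 0.021484.
Step 5: alpha = 0.1. reject H0.

n_eff = 10, pos = 9, neg = 1, p = 0.021484, reject H0.


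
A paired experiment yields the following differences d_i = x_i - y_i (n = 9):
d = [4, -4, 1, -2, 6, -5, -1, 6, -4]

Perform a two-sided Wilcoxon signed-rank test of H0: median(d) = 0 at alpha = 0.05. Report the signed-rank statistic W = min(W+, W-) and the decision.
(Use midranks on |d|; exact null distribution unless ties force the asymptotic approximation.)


Step 1: Drop any zero differences (none here) and take |d_i|.
|d| = [4, 4, 1, 2, 6, 5, 1, 6, 4]
Step 2: Midrank |d_i| (ties get averaged ranks).
ranks: |4|->5, |4|->5, |1|->1.5, |2|->3, |6|->8.5, |5|->7, |1|->1.5, |6|->8.5, |4|->5
Step 3: Attach original signs; sum ranks with positive sign and with negative sign.
W+ = 5 + 1.5 + 8.5 + 8.5 = 23.5
W- = 5 + 3 + 7 + 1.5 + 5 = 21.5
(Check: W+ + W- = 45 should equal n(n+1)/2 = 45.)
Step 4: Test statistic W = min(W+, W-) = 21.5.
Step 5: Ties in |d|, so use the tie-corrected normal approximation.
        E[W] = n(n+1)/4 = 9*10/4 = 22.5.
        Tie groups: |d|=1 (t=2), |d|=4 (t=3), |d|=6 (t=2); sum(t^3 - t) = 36.
        Var[W] = n(n+1)(2n+1)/24 - sum(t^3-t)/48 = 1710/24 - 36/48 = 70.5.
        z = (W - E[W]) / sqrt(Var[W]) = (21.5 - 22.5) / 8.3964 = -0.1191.
        Two-sided p = 2*Phi(z) = 0.905198.
Step 6: alpha = 0.05. fail to reject H0.

W+ = 23.5, W- = 21.5, W = min = 21.5, p = 0.905198, fail to reject H0.


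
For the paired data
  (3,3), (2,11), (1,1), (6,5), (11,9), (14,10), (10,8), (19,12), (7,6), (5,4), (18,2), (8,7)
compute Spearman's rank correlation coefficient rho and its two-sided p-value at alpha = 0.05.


Step 1: Rank x and y separately (midranks; no ties here).
rank(x): 3->3, 2->2, 1->1, 6->5, 11->9, 14->10, 10->8, 19->12, 7->6, 5->4, 18->11, 8->7
rank(y): 3->3, 11->11, 1->1, 5->5, 9->9, 10->10, 8->8, 12->12, 6->6, 4->4, 2->2, 7->7
Step 2: d_i = R_x(i) - R_y(i); compute d_i^2.
  (3-3)^2=0, (2-11)^2=81, (1-1)^2=0, (5-5)^2=0, (9-9)^2=0, (10-10)^2=0, (8-8)^2=0, (12-12)^2=0, (6-6)^2=0, (4-4)^2=0, (11-2)^2=81, (7-7)^2=0
sum(d^2) = 162.
Step 3: rho = 1 - 6*162 / (12*(12^2 - 1)) = 1 - 972/1716 = 0.433566.
Step 4: Under H0, t = rho * sqrt((n-2)/(1-rho^2)) = 1.5215 ~ t(10).
Step 5: Two-sided p-value from the t-distribution with 10 df = 0.159106.
Step 6: alpha = 0.05. fail to reject H0.

rho = 0.4336, p = 0.159106, fail to reject H0 at alpha = 0.05.


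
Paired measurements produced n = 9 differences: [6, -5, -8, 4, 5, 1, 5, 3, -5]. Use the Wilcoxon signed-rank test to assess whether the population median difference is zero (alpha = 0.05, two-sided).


Step 1: Drop any zero differences (none here) and take |d_i|.
|d| = [6, 5, 8, 4, 5, 1, 5, 3, 5]
Step 2: Midrank |d_i| (ties get averaged ranks).
ranks: |6|->8, |5|->5.5, |8|->9, |4|->3, |5|->5.5, |1|->1, |5|->5.5, |3|->2, |5|->5.5
Step 3: Attach original signs; sum ranks with positive sign and with negative sign.
W+ = 8 + 3 + 5.5 + 1 + 5.5 + 2 = 25
W- = 5.5 + 9 + 5.5 = 20
(Check: W+ + W- = 45 should equal n(n+1)/2 = 45.)
Step 4: Test statistic W = min(W+, W-) = 20.
Step 5: Ties in |d|, so use the tie-corrected normal approximation.
        E[W] = n(n+1)/4 = 9*10/4 = 22.5.
        Tie groups: |d|=5 (t=4); sum(t^3 - t) = 60.
        Var[W] = n(n+1)(2n+1)/24 - sum(t^3-t)/48 = 1710/24 - 60/48 = 70.
        z = (W - E[W]) / sqrt(Var[W]) = (20 - 22.5) / 8.3666 = -0.2988.
        Two-sided p = 2*Phi(z) = 0.765087.
Step 6: alpha = 0.05. fail to reject H0.

W+ = 25, W- = 20, W = min = 20, p = 0.765087, fail to reject H0.


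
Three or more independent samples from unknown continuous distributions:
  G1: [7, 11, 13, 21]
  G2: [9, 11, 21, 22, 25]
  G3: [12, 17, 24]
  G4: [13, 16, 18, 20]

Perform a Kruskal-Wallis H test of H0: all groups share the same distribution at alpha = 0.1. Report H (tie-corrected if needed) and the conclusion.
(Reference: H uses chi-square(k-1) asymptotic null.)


Step 1: Combine all N = 16 observations and assign midranks.
sorted (value, group, rank): (7,G1,1), (9,G2,2), (11,G1,3.5), (11,G2,3.5), (12,G3,5), (13,G1,6.5), (13,G4,6.5), (16,G4,8), (17,G3,9), (18,G4,10), (20,G4,11), (21,G1,12.5), (21,G2,12.5), (22,G2,14), (24,G3,15), (25,G2,16)
Step 2: Sum ranks within each group.
R_1 = 23.5 (n_1 = 4)
R_2 = 48 (n_2 = 5)
R_3 = 29 (n_3 = 3)
R_4 = 35.5 (n_4 = 4)
Step 3: H = 12/(N(N+1)) * sum(R_i^2/n_i) - 3(N+1)
     = 12/(16*17) * (23.5^2/4 + 48^2/5 + 29^2/3 + 35.5^2/4) - 3*17
     = 0.044118 * 1194.26 - 51
     = 1.687868.
Step 4: Ties present; correction factor C = 1 - 18/(16^3 - 16) = 0.995588. Corrected H = 1.687868 / 0.995588 = 1.695347.
Step 5: Under H0, H ~ chi^2(3); p-value = 0.637969.
Step 6: alpha = 0.1. fail to reject H0.

H = 1.6953, df = 3, p = 0.637969, fail to reject H0.


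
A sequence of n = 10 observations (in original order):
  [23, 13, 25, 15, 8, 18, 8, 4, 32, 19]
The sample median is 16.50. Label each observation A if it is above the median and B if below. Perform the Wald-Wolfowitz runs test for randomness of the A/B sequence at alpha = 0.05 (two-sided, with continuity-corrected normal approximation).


Step 1: Compute median = 16.50; label A = above, B = below.
Labels in order: ABABBABBAA  (n_A = 5, n_B = 5)
Step 2: Count runs R = 7.
Step 3: Under H0 (random ordering), E[R] = 2*n_A*n_B/(n_A+n_B) + 1 = 2*5*5/10 + 1 = 6.0000.
        Var[R] = 2*n_A*n_B*(2*n_A*n_B - n_A - n_B) / ((n_A+n_B)^2 * (n_A+n_B-1)) = 2000/900 = 2.2222.
        SD[R] = 1.4907.
Step 4: Continuity-corrected z = (R - 0.5 - E[R]) / SD[R] = (7 - 0.5 - 6.0000) / 1.4907 = 0.3354.
Step 5: Two-sided p-value via normal approximation = 2*(1 - Phi(|z|)) = 0.737316.
Step 6: alpha = 0.05. fail to reject H0.

R = 7, z = 0.3354, p = 0.737316, fail to reject H0.


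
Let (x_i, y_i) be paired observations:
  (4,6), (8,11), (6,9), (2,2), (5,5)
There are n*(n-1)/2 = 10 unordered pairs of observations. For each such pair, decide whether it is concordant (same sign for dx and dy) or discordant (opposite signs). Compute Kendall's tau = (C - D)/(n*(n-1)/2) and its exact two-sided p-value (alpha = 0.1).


Step 1: Enumerate the 10 unordered pairs (i,j) with i<j and classify each by sign(x_j-x_i) * sign(y_j-y_i).
  (1,2):dx=+4,dy=+5->C; (1,3):dx=+2,dy=+3->C; (1,4):dx=-2,dy=-4->C; (1,5):dx=+1,dy=-1->D
  (2,3):dx=-2,dy=-2->C; (2,4):dx=-6,dy=-9->C; (2,5):dx=-3,dy=-6->C; (3,4):dx=-4,dy=-7->C
  (3,5):dx=-1,dy=-4->C; (4,5):dx=+3,dy=+3->C
Step 2: C = 9, D = 1, total pairs = 10.
Step 3: tau = (C - D)/(n(n-1)/2) = (9 - 1)/10 = 0.800000.
Step 4: Exact two-sided p-value (enumerate n! = 120 permutations of y under H0): p = 0.083333.
Step 5: alpha = 0.1. reject H0.

tau_b = 0.8000 (C=9, D=1), p = 0.083333, reject H0.


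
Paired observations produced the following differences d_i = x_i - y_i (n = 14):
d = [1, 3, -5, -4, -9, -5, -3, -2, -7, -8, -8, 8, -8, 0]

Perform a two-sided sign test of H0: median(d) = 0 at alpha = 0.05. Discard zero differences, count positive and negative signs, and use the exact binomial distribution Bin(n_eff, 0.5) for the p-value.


Step 1: Discard zero differences. Original n = 14; n_eff = number of nonzero differences = 13.
Nonzero differences (with sign): +1, +3, -5, -4, -9, -5, -3, -2, -7, -8, -8, +8, -8
Step 2: Count signs: positive = 3, negative = 10.
Step 3: Under H0: P(positive) = 0.5, so the number of positives S ~ Bin(13, 0.5).
Step 4: Two-sided exact p-value = sum of Bin(13,0.5) probabilities at or below the observed probability = 0.092285.
Step 5: alpha = 0.05. fail to reject H0.

n_eff = 13, pos = 3, neg = 10, p = 0.092285, fail to reject H0.


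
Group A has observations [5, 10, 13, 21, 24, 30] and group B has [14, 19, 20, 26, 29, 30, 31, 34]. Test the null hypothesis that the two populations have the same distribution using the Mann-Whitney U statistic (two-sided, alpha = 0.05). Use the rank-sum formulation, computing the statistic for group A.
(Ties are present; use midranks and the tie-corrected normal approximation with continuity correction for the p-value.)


Step 1: Combine and sort all 14 observations; assign midranks.
sorted (value, group): (5,X), (10,X), (13,X), (14,Y), (19,Y), (20,Y), (21,X), (24,X), (26,Y), (29,Y), (30,X), (30,Y), (31,Y), (34,Y)
ranks: 5->1, 10->2, 13->3, 14->4, 19->5, 20->6, 21->7, 24->8, 26->9, 29->10, 30->11.5, 30->11.5, 31->13, 34->14
Step 2: Rank sum for X: R1 = 1 + 2 + 3 + 7 + 8 + 11.5 = 32.5.
Step 3: U_X = R1 - n1(n1+1)/2 = 32.5 - 6*7/2 = 32.5 - 21 = 11.5.
       U_Y = n1*n2 - U_X = 48 - 11.5 = 36.5.
Step 4: Ties are present, so use the tie-corrected normal approximation (with continuity correction) for the p-value.
Step 5: p-value = 0.120926; compare to alpha = 0.05. fail to reject H0.

U_X = 11.5, p = 0.120926, fail to reject H0 at alpha = 0.05.


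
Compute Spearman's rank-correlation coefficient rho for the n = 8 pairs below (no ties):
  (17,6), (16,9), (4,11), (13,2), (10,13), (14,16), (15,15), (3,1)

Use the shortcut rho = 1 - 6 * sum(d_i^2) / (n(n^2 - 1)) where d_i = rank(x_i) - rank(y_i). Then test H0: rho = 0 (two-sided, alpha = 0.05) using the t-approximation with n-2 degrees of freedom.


Step 1: Rank x and y separately (midranks; no ties here).
rank(x): 17->8, 16->7, 4->2, 13->4, 10->3, 14->5, 15->6, 3->1
rank(y): 6->3, 9->4, 11->5, 2->2, 13->6, 16->8, 15->7, 1->1
Step 2: d_i = R_x(i) - R_y(i); compute d_i^2.
  (8-3)^2=25, (7-4)^2=9, (2-5)^2=9, (4-2)^2=4, (3-6)^2=9, (5-8)^2=9, (6-7)^2=1, (1-1)^2=0
sum(d^2) = 66.
Step 3: rho = 1 - 6*66 / (8*(8^2 - 1)) = 1 - 396/504 = 0.214286.
Step 4: Under H0, t = rho * sqrt((n-2)/(1-rho^2)) = 0.5374 ~ t(6).
Step 5: Two-sided p-value from the t-distribution with 6 df = 0.610344.
Step 6: alpha = 0.05. fail to reject H0.

rho = 0.2143, p = 0.610344, fail to reject H0 at alpha = 0.05.


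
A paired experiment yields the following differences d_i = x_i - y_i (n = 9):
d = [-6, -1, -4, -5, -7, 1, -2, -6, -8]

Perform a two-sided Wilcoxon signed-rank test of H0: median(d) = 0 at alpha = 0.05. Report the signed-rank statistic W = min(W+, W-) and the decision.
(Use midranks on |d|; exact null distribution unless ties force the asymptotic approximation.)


Step 1: Drop any zero differences (none here) and take |d_i|.
|d| = [6, 1, 4, 5, 7, 1, 2, 6, 8]
Step 2: Midrank |d_i| (ties get averaged ranks).
ranks: |6|->6.5, |1|->1.5, |4|->4, |5|->5, |7|->8, |1|->1.5, |2|->3, |6|->6.5, |8|->9
Step 3: Attach original signs; sum ranks with positive sign and with negative sign.
W+ = 1.5 = 1.5
W- = 6.5 + 1.5 + 4 + 5 + 8 + 3 + 6.5 + 9 = 43.5
(Check: W+ + W- = 45 should equal n(n+1)/2 = 45.)
Step 4: Test statistic W = min(W+, W-) = 1.5.
Step 5: Ties in |d|, so use the tie-corrected normal approximation.
        E[W] = n(n+1)/4 = 9*10/4 = 22.5.
        Tie groups: |d|=1 (t=2), |d|=6 (t=2); sum(t^3 - t) = 12.
        Var[W] = n(n+1)(2n+1)/24 - sum(t^3-t)/48 = 1710/24 - 12/48 = 71.
        z = (W - E[W]) / sqrt(Var[W]) = (1.5 - 22.5) / 8.4261 = -2.4922.
        Two-sided p = 2*Phi(z) = 0.012694.
Step 6: alpha = 0.05. reject H0.

W+ = 1.5, W- = 43.5, W = min = 1.5, p = 0.012694, reject H0.


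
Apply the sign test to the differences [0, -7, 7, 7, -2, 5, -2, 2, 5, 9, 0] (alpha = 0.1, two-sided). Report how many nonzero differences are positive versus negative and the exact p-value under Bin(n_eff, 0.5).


Step 1: Discard zero differences. Original n = 11; n_eff = number of nonzero differences = 9.
Nonzero differences (with sign): -7, +7, +7, -2, +5, -2, +2, +5, +9
Step 2: Count signs: positive = 6, negative = 3.
Step 3: Under H0: P(positive) = 0.5, so the number of positives S ~ Bin(9, 0.5).
Step 4: Two-sided exact p-value = sum of Bin(9,0.5) probabilities at or below the observed probability = 0.507812.
Step 5: alpha = 0.1. fail to reject H0.

n_eff = 9, pos = 6, neg = 3, p = 0.507812, fail to reject H0.


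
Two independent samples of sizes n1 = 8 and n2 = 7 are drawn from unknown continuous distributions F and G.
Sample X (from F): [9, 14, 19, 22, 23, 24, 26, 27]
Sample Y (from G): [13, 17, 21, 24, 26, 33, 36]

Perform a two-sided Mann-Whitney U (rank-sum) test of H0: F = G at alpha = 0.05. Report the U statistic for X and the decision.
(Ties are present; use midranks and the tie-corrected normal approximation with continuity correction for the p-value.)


Step 1: Combine and sort all 15 observations; assign midranks.
sorted (value, group): (9,X), (13,Y), (14,X), (17,Y), (19,X), (21,Y), (22,X), (23,X), (24,X), (24,Y), (26,X), (26,Y), (27,X), (33,Y), (36,Y)
ranks: 9->1, 13->2, 14->3, 17->4, 19->5, 21->6, 22->7, 23->8, 24->9.5, 24->9.5, 26->11.5, 26->11.5, 27->13, 33->14, 36->15
Step 2: Rank sum for X: R1 = 1 + 3 + 5 + 7 + 8 + 9.5 + 11.5 + 13 = 58.
Step 3: U_X = R1 - n1(n1+1)/2 = 58 - 8*9/2 = 58 - 36 = 22.
       U_Y = n1*n2 - U_X = 56 - 22 = 34.
Step 4: Ties are present, so use the tie-corrected normal approximation (with continuity correction) for the p-value.
Step 5: p-value = 0.523707; compare to alpha = 0.05. fail to reject H0.

U_X = 22, p = 0.523707, fail to reject H0 at alpha = 0.05.


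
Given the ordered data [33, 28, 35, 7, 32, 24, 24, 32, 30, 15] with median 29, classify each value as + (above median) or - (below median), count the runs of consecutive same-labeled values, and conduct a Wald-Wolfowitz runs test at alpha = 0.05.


Step 1: Compute median = 29; label A = above, B = below.
Labels in order: ABABABBAAB  (n_A = 5, n_B = 5)
Step 2: Count runs R = 8.
Step 3: Under H0 (random ordering), E[R] = 2*n_A*n_B/(n_A+n_B) + 1 = 2*5*5/10 + 1 = 6.0000.
        Var[R] = 2*n_A*n_B*(2*n_A*n_B - n_A - n_B) / ((n_A+n_B)^2 * (n_A+n_B-1)) = 2000/900 = 2.2222.
        SD[R] = 1.4907.
Step 4: Continuity-corrected z = (R - 0.5 - E[R]) / SD[R] = (8 - 0.5 - 6.0000) / 1.4907 = 1.0062.
Step 5: Two-sided p-value via normal approximation = 2*(1 - Phi(|z|)) = 0.314305.
Step 6: alpha = 0.05. fail to reject H0.

R = 8, z = 1.0062, p = 0.314305, fail to reject H0.


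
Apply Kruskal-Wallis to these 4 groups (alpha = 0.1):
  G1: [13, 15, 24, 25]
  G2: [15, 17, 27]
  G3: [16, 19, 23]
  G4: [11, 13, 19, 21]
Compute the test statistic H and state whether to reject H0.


Step 1: Combine all N = 14 observations and assign midranks.
sorted (value, group, rank): (11,G4,1), (13,G1,2.5), (13,G4,2.5), (15,G1,4.5), (15,G2,4.5), (16,G3,6), (17,G2,7), (19,G3,8.5), (19,G4,8.5), (21,G4,10), (23,G3,11), (24,G1,12), (25,G1,13), (27,G2,14)
Step 2: Sum ranks within each group.
R_1 = 32 (n_1 = 4)
R_2 = 25.5 (n_2 = 3)
R_3 = 25.5 (n_3 = 3)
R_4 = 22 (n_4 = 4)
Step 3: H = 12/(N(N+1)) * sum(R_i^2/n_i) - 3(N+1)
     = 12/(14*15) * (32^2/4 + 25.5^2/3 + 25.5^2/3 + 22^2/4) - 3*15
     = 0.057143 * 810.5 - 45
     = 1.314286.
Step 4: Ties present; correction factor C = 1 - 18/(14^3 - 14) = 0.993407. Corrected H = 1.314286 / 0.993407 = 1.323009.
Step 5: Under H0, H ~ chi^2(3); p-value = 0.723677.
Step 6: alpha = 0.1. fail to reject H0.

H = 1.3230, df = 3, p = 0.723677, fail to reject H0.


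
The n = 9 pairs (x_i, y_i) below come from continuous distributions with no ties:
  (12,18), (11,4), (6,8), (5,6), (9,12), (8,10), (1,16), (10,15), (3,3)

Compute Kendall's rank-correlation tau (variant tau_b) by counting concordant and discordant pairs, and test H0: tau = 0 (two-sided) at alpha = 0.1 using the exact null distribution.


Step 1: Enumerate the 36 unordered pairs (i,j) with i<j and classify each by sign(x_j-x_i) * sign(y_j-y_i).
  (1,2):dx=-1,dy=-14->C; (1,3):dx=-6,dy=-10->C; (1,4):dx=-7,dy=-12->C; (1,5):dx=-3,dy=-6->C
  (1,6):dx=-4,dy=-8->C; (1,7):dx=-11,dy=-2->C; (1,8):dx=-2,dy=-3->C; (1,9):dx=-9,dy=-15->C
  (2,3):dx=-5,dy=+4->D; (2,4):dx=-6,dy=+2->D; (2,5):dx=-2,dy=+8->D; (2,6):dx=-3,dy=+6->D
  (2,7):dx=-10,dy=+12->D; (2,8):dx=-1,dy=+11->D; (2,9):dx=-8,dy=-1->C; (3,4):dx=-1,dy=-2->C
  (3,5):dx=+3,dy=+4->C; (3,6):dx=+2,dy=+2->C; (3,7):dx=-5,dy=+8->D; (3,8):dx=+4,dy=+7->C
  (3,9):dx=-3,dy=-5->C; (4,5):dx=+4,dy=+6->C; (4,6):dx=+3,dy=+4->C; (4,7):dx=-4,dy=+10->D
  (4,8):dx=+5,dy=+9->C; (4,9):dx=-2,dy=-3->C; (5,6):dx=-1,dy=-2->C; (5,7):dx=-8,dy=+4->D
  (5,8):dx=+1,dy=+3->C; (5,9):dx=-6,dy=-9->C; (6,7):dx=-7,dy=+6->D; (6,8):dx=+2,dy=+5->C
  (6,9):dx=-5,dy=-7->C; (7,8):dx=+9,dy=-1->D; (7,9):dx=+2,dy=-13->D; (8,9):dx=-7,dy=-12->C
Step 2: C = 24, D = 12, total pairs = 36.
Step 3: tau = (C - D)/(n(n-1)/2) = (24 - 12)/36 = 0.333333.
Step 4: Exact two-sided p-value (enumerate n! = 362880 permutations of y under H0): p = 0.259518.
Step 5: alpha = 0.1. fail to reject H0.

tau_b = 0.3333 (C=24, D=12), p = 0.259518, fail to reject H0.


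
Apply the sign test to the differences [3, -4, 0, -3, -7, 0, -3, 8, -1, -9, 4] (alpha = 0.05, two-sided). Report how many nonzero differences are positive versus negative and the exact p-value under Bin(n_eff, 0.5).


Step 1: Discard zero differences. Original n = 11; n_eff = number of nonzero differences = 9.
Nonzero differences (with sign): +3, -4, -3, -7, -3, +8, -1, -9, +4
Step 2: Count signs: positive = 3, negative = 6.
Step 3: Under H0: P(positive) = 0.5, so the number of positives S ~ Bin(9, 0.5).
Step 4: Two-sided exact p-value = sum of Bin(9,0.5) probabilities at or below the observed probability = 0.507812.
Step 5: alpha = 0.05. fail to reject H0.

n_eff = 9, pos = 3, neg = 6, p = 0.507812, fail to reject H0.


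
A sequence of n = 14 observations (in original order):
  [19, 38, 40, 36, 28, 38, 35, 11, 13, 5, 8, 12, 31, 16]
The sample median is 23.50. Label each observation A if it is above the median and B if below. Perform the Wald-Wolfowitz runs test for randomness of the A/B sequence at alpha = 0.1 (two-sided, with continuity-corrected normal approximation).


Step 1: Compute median = 23.50; label A = above, B = below.
Labels in order: BAAAAAABBBBBAB  (n_A = 7, n_B = 7)
Step 2: Count runs R = 5.
Step 3: Under H0 (random ordering), E[R] = 2*n_A*n_B/(n_A+n_B) + 1 = 2*7*7/14 + 1 = 8.0000.
        Var[R] = 2*n_A*n_B*(2*n_A*n_B - n_A - n_B) / ((n_A+n_B)^2 * (n_A+n_B-1)) = 8232/2548 = 3.2308.
        SD[R] = 1.7974.
Step 4: Continuity-corrected z = (R + 0.5 - E[R]) / SD[R] = (5 + 0.5 - 8.0000) / 1.7974 = -1.3909.
Step 5: Two-sided p-value via normal approximation = 2*(1 - Phi(|z|)) = 0.164264.
Step 6: alpha = 0.1. fail to reject H0.

R = 5, z = -1.3909, p = 0.164264, fail to reject H0.


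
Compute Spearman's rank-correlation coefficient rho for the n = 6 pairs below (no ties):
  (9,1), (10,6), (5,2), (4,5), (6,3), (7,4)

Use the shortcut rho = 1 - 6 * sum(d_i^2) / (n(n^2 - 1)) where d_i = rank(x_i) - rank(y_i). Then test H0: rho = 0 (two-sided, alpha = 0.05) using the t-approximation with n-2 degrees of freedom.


Step 1: Rank x and y separately (midranks; no ties here).
rank(x): 9->5, 10->6, 5->2, 4->1, 6->3, 7->4
rank(y): 1->1, 6->6, 2->2, 5->5, 3->3, 4->4
Step 2: d_i = R_x(i) - R_y(i); compute d_i^2.
  (5-1)^2=16, (6-6)^2=0, (2-2)^2=0, (1-5)^2=16, (3-3)^2=0, (4-4)^2=0
sum(d^2) = 32.
Step 3: rho = 1 - 6*32 / (6*(6^2 - 1)) = 1 - 192/210 = 0.085714.
Step 4: Under H0, t = rho * sqrt((n-2)/(1-rho^2)) = 0.1721 ~ t(4).
Step 5: Two-sided p-value from the t-distribution with 4 df = 0.871743.
Step 6: alpha = 0.05. fail to reject H0.

rho = 0.0857, p = 0.871743, fail to reject H0 at alpha = 0.05.


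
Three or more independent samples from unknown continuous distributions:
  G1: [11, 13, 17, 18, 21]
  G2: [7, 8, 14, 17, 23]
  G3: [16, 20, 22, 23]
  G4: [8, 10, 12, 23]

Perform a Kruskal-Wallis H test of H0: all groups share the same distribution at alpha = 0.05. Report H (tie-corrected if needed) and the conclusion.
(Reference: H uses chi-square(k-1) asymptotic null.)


Step 1: Combine all N = 18 observations and assign midranks.
sorted (value, group, rank): (7,G2,1), (8,G2,2.5), (8,G4,2.5), (10,G4,4), (11,G1,5), (12,G4,6), (13,G1,7), (14,G2,8), (16,G3,9), (17,G1,10.5), (17,G2,10.5), (18,G1,12), (20,G3,13), (21,G1,14), (22,G3,15), (23,G2,17), (23,G3,17), (23,G4,17)
Step 2: Sum ranks within each group.
R_1 = 48.5 (n_1 = 5)
R_2 = 39 (n_2 = 5)
R_3 = 54 (n_3 = 4)
R_4 = 29.5 (n_4 = 4)
Step 3: H = 12/(N(N+1)) * sum(R_i^2/n_i) - 3(N+1)
     = 12/(18*19) * (48.5^2/5 + 39^2/5 + 54^2/4 + 29.5^2/4) - 3*19
     = 0.035088 * 1721.21 - 57
     = 3.393421.
Step 4: Ties present; correction factor C = 1 - 36/(18^3 - 18) = 0.993808. Corrected H = 3.393421 / 0.993808 = 3.414564.
Step 5: Under H0, H ~ chi^2(3); p-value = 0.332013.
Step 6: alpha = 0.05. fail to reject H0.

H = 3.4146, df = 3, p = 0.332013, fail to reject H0.


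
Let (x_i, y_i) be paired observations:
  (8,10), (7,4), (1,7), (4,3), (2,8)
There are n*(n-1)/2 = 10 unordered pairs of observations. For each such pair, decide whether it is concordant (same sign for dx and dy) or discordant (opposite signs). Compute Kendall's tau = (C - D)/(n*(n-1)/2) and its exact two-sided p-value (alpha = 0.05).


Step 1: Enumerate the 10 unordered pairs (i,j) with i<j and classify each by sign(x_j-x_i) * sign(y_j-y_i).
  (1,2):dx=-1,dy=-6->C; (1,3):dx=-7,dy=-3->C; (1,4):dx=-4,dy=-7->C; (1,5):dx=-6,dy=-2->C
  (2,3):dx=-6,dy=+3->D; (2,4):dx=-3,dy=-1->C; (2,5):dx=-5,dy=+4->D; (3,4):dx=+3,dy=-4->D
  (3,5):dx=+1,dy=+1->C; (4,5):dx=-2,dy=+5->D
Step 2: C = 6, D = 4, total pairs = 10.
Step 3: tau = (C - D)/(n(n-1)/2) = (6 - 4)/10 = 0.200000.
Step 4: Exact two-sided p-value (enumerate n! = 120 permutations of y under H0): p = 0.816667.
Step 5: alpha = 0.05. fail to reject H0.

tau_b = 0.2000 (C=6, D=4), p = 0.816667, fail to reject H0.


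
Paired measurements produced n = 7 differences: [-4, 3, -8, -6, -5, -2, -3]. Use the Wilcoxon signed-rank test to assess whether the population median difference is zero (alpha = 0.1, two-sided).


Step 1: Drop any zero differences (none here) and take |d_i|.
|d| = [4, 3, 8, 6, 5, 2, 3]
Step 2: Midrank |d_i| (ties get averaged ranks).
ranks: |4|->4, |3|->2.5, |8|->7, |6|->6, |5|->5, |2|->1, |3|->2.5
Step 3: Attach original signs; sum ranks with positive sign and with negative sign.
W+ = 2.5 = 2.5
W- = 4 + 7 + 6 + 5 + 1 + 2.5 = 25.5
(Check: W+ + W- = 28 should equal n(n+1)/2 = 28.)
Step 4: Test statistic W = min(W+, W-) = 2.5.
Step 5: Ties in |d|, so use the tie-corrected normal approximation.
        E[W] = n(n+1)/4 = 7*8/4 = 14.
        Tie groups: |d|=3 (t=2); sum(t^3 - t) = 6.
        Var[W] = n(n+1)(2n+1)/24 - sum(t^3-t)/48 = 840/24 - 6/48 = 34.875.
        z = (W - E[W]) / sqrt(Var[W]) = (2.5 - 14) / 5.9055 = -1.9473.
        Two-sided p = 2*Phi(z) = 0.051495.
Step 6: alpha = 0.1. reject H0.

W+ = 2.5, W- = 25.5, W = min = 2.5, p = 0.051495, reject H0.


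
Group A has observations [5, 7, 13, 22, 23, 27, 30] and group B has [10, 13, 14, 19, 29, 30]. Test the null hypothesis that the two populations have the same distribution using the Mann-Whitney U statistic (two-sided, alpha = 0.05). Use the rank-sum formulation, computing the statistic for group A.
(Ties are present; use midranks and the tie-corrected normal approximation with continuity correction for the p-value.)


Step 1: Combine and sort all 13 observations; assign midranks.
sorted (value, group): (5,X), (7,X), (10,Y), (13,X), (13,Y), (14,Y), (19,Y), (22,X), (23,X), (27,X), (29,Y), (30,X), (30,Y)
ranks: 5->1, 7->2, 10->3, 13->4.5, 13->4.5, 14->6, 19->7, 22->8, 23->9, 27->10, 29->11, 30->12.5, 30->12.5
Step 2: Rank sum for X: R1 = 1 + 2 + 4.5 + 8 + 9 + 10 + 12.5 = 47.
Step 3: U_X = R1 - n1(n1+1)/2 = 47 - 7*8/2 = 47 - 28 = 19.
       U_Y = n1*n2 - U_X = 42 - 19 = 23.
Step 4: Ties are present, so use the tie-corrected normal approximation (with continuity correction) for the p-value.
Step 5: p-value = 0.829863; compare to alpha = 0.05. fail to reject H0.

U_X = 19, p = 0.829863, fail to reject H0 at alpha = 0.05.


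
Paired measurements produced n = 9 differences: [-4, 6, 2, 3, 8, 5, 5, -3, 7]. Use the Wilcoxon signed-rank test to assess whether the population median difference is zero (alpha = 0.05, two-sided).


Step 1: Drop any zero differences (none here) and take |d_i|.
|d| = [4, 6, 2, 3, 8, 5, 5, 3, 7]
Step 2: Midrank |d_i| (ties get averaged ranks).
ranks: |4|->4, |6|->7, |2|->1, |3|->2.5, |8|->9, |5|->5.5, |5|->5.5, |3|->2.5, |7|->8
Step 3: Attach original signs; sum ranks with positive sign and with negative sign.
W+ = 7 + 1 + 2.5 + 9 + 5.5 + 5.5 + 8 = 38.5
W- = 4 + 2.5 = 6.5
(Check: W+ + W- = 45 should equal n(n+1)/2 = 45.)
Step 4: Test statistic W = min(W+, W-) = 6.5.
Step 5: Ties in |d|, so use the tie-corrected normal approximation.
        E[W] = n(n+1)/4 = 9*10/4 = 22.5.
        Tie groups: |d|=3 (t=2), |d|=5 (t=2); sum(t^3 - t) = 12.
        Var[W] = n(n+1)(2n+1)/24 - sum(t^3-t)/48 = 1710/24 - 12/48 = 71.
        z = (W - E[W]) / sqrt(Var[W]) = (6.5 - 22.5) / 8.4261 = -1.8989.
        Two-sided p = 2*Phi(z) = 0.057584.
Step 6: alpha = 0.05. fail to reject H0.

W+ = 38.5, W- = 6.5, W = min = 6.5, p = 0.057584, fail to reject H0.


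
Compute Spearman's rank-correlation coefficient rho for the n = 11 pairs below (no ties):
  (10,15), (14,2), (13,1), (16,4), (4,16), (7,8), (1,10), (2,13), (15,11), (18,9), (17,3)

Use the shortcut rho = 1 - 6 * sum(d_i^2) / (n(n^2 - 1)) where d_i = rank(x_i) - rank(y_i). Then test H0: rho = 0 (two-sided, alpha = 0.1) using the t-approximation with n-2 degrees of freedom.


Step 1: Rank x and y separately (midranks; no ties here).
rank(x): 10->5, 14->7, 13->6, 16->9, 4->3, 7->4, 1->1, 2->2, 15->8, 18->11, 17->10
rank(y): 15->10, 2->2, 1->1, 4->4, 16->11, 8->5, 10->7, 13->9, 11->8, 9->6, 3->3
Step 2: d_i = R_x(i) - R_y(i); compute d_i^2.
  (5-10)^2=25, (7-2)^2=25, (6-1)^2=25, (9-4)^2=25, (3-11)^2=64, (4-5)^2=1, (1-7)^2=36, (2-9)^2=49, (8-8)^2=0, (11-6)^2=25, (10-3)^2=49
sum(d^2) = 324.
Step 3: rho = 1 - 6*324 / (11*(11^2 - 1)) = 1 - 1944/1320 = -0.472727.
Step 4: Under H0, t = rho * sqrt((n-2)/(1-rho^2)) = -1.6094 ~ t(9).
Step 5: Two-sided p-value from the t-distribution with 9 df = 0.141999.
Step 6: alpha = 0.1. fail to reject H0.

rho = -0.4727, p = 0.141999, fail to reject H0 at alpha = 0.1.
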